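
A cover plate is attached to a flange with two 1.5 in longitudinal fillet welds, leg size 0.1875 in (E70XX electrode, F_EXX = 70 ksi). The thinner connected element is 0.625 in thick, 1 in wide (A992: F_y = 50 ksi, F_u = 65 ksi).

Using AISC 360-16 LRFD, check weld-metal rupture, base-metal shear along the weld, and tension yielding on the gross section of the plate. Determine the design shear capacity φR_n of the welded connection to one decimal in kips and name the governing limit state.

Weld metal: throat = 0.707×0.1875 = 0.13256 in, L = 2×1.5 = 3 in. φR_n = 0.75 × 0.6 × 70 × 0.13256 × 3 = 12.5 kips.
Base metal shear (0.625 in plate): yield φR_n = 1.0×0.6×50×0.625×3 = 56.3 kips; rupture φR_n = 0.75×0.6×65×0.625×3 = 54.8 kips; take 54.8 kips (rupture).
Tension yield (gross): A_g = 1×0.625 = 0.625 in². φR_n = 0.90 × 50 × 0.625 = 28.1 kips.
Governing: min(12.5, 54.8, 28.1) = 12.5 kips → weld metal.

12.5 kips (weld metal governs)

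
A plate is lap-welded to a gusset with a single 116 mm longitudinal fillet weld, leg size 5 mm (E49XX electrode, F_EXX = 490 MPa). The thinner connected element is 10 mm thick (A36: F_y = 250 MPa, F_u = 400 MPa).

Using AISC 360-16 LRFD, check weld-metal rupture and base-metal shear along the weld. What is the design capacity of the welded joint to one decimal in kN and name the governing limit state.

90.4 kN (weld metal governs)

Weld metal: throat = 0.707×5 = 3.535 mm, L = 116 mm. φR_n = 0.75 × 0.6 × 490 × 3.535 × 116 = 90.4 kN.
Base metal shear (10 mm plate): yield φR_n = 1.0×0.6×250×10×116 = 174.0 kN; rupture φR_n = 0.75×0.6×400×10×116 = 208.8 kN; take 174.0 kN (yield).
Governing: min(90.4, 174.0) = 90.4 kN → weld metal.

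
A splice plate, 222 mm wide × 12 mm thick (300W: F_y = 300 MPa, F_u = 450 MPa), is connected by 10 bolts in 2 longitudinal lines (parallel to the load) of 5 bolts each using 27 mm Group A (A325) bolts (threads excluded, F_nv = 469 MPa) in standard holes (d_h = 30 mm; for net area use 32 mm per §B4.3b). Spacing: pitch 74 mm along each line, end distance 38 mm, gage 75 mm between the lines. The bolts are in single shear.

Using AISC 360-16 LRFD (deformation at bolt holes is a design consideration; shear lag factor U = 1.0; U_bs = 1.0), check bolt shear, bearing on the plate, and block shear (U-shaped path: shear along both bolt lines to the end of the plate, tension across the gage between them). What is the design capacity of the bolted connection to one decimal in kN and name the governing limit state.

Bolt shear: A_b = π(27)²/4 = 572.56 mm². φR_n = 0.75 × 469 × 572.56 × 10 × 1 = 2014.0 kN.
Bearing (12 mm plate, F_u = 450 MPa): end bolts L_c = 38 − 30/2 = 23, R_n = min(1.2×23×12×450, 2.4×27×12×450) = 149.04 kN/bolt; interior L_c = 74 − 30 = 44, R_n = 285.12 kN/bolt. φR_n = 0.75 × (2×149.04 + 8×285.12) = 1934.3 kN.
Block shear: shear path 2×[38+4×74] = 2×334 mm, A_gv = 8016, A_nv = 2×(334 − 4.5×32)×12 = 4560 mm²; tension across gage: (75 − 1×32)×12 = 516 mm². R_n = min(0.6×450×4560, 0.6×300×8016) + 1.0×450×516 = min(1231.2, 1442.9) + 232.2 = 1463.4 kN. φR_n = 0.75 × 1463.4 = 1097.6 kN.
Governing: min(2014.0, 1934.3, 1097.6) = 1097.6 kN → block shear.

1097.6 kN (block shear governs)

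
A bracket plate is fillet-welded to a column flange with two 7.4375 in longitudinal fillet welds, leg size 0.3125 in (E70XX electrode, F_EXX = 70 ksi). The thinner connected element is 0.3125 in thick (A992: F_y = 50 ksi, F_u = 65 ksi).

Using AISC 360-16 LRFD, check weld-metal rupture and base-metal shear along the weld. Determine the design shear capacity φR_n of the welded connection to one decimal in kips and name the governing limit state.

Weld metal: throat = 0.707×0.3125 = 0.22094 in, L = 2×7.4375 = 14.875 in. φR_n = 0.75 × 0.6 × 70 × 0.22094 × 14.875 = 103.5 kips.
Base metal shear (0.3125 in plate): yield φR_n = 1.0×0.6×50×0.3125×14.875 = 139.5 kips; rupture φR_n = 0.75×0.6×65×0.3125×14.875 = 136.0 kips; take 136.0 kips (rupture).
Governing: min(103.5, 136.0) = 103.5 kips → weld metal.

103.5 kips (weld metal governs)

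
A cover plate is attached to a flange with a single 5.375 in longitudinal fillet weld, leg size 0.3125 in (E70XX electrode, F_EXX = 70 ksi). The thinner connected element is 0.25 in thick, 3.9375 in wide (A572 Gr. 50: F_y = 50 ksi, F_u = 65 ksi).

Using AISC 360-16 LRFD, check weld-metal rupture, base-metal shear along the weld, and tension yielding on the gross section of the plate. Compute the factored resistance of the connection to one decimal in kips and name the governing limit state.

37.4 kips (weld metal governs)

Weld metal: throat = 0.707×0.3125 = 0.22094 in, L = 5.375 in. φR_n = 0.75 × 0.6 × 70 × 0.22094 × 5.375 = 37.4 kips.
Base metal shear (0.25 in plate): yield φR_n = 1.0×0.6×50×0.25×5.375 = 40.3 kips; rupture φR_n = 0.75×0.6×65×0.25×5.375 = 39.3 kips; take 39.3 kips (rupture).
Tension yield (gross): A_g = 3.9375×0.25 = 0.98438 in². φR_n = 0.90 × 50 × 0.98438 = 44.3 kips.
Governing: min(37.4, 39.3, 44.3) = 37.4 kips → weld metal.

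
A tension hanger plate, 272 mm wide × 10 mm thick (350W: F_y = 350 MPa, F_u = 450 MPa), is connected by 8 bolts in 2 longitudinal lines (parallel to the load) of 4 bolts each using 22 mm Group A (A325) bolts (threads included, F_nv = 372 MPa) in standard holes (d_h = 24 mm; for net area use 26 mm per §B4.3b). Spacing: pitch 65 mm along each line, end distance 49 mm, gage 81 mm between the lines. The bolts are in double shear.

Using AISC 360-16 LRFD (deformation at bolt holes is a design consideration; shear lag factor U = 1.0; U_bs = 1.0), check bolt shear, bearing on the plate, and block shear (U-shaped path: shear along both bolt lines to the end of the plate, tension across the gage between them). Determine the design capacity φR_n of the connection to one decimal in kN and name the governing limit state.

Bolt shear: A_b = π(22)²/4 = 380.13 mm². φR_n = 0.75 × 372 × 380.13 × 8 × 2 = 1696.9 kN.
Bearing (10 mm plate, F_u = 450 MPa): end bolts L_c = 49 − 24/2 = 37, R_n = min(1.2×37×10×450, 2.4×22×10×450) = 199.8 kN/bolt; interior L_c = 65 − 24 = 41, R_n = 221.4 kN/bolt. φR_n = 0.75 × (2×199.8 + 6×221.4) = 1296.0 kN.
Block shear: shear path 2×[49+3×65] = 2×244 mm, A_gv = 4880, A_nv = 2×(244 − 3.5×26)×10 = 3060 mm²; tension across gage: (81 − 1×26)×10 = 550 mm². R_n = min(0.6×450×3060, 0.6×350×4880) + 1.0×450×550 = min(826.2, 1024.8) + 247.5 = 1073.7 kN. φR_n = 0.75 × 1073.7 = 805.3 kN.
Governing: min(1696.9, 1296.0, 805.3) = 805.3 kN → block shear.

805.3 kN (block shear governs)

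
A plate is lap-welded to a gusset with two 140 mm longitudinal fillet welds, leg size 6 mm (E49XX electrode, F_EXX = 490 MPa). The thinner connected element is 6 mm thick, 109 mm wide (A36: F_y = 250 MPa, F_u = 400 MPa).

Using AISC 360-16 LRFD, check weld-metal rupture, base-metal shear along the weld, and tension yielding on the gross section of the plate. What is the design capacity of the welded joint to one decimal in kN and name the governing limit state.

147.2 kN (gross-section yield governs)

Weld metal: throat = 0.707×6 = 4.242 mm, L = 2×140 = 280 mm. φR_n = 0.75 × 0.6 × 490 × 4.242 × 280 = 261.9 kN.
Base metal shear (6 mm plate): yield φR_n = 1.0×0.6×250×6×280 = 252.0 kN; rupture φR_n = 0.75×0.6×400×6×280 = 302.4 kN; take 252.0 kN (yield).
Tension yield (gross): A_g = 109×6 = 654 mm². φR_n = 0.90 × 250 × 654 = 147.2 kN.
Governing: min(261.9, 252.0, 147.2) = 147.2 kN → gross-section yield.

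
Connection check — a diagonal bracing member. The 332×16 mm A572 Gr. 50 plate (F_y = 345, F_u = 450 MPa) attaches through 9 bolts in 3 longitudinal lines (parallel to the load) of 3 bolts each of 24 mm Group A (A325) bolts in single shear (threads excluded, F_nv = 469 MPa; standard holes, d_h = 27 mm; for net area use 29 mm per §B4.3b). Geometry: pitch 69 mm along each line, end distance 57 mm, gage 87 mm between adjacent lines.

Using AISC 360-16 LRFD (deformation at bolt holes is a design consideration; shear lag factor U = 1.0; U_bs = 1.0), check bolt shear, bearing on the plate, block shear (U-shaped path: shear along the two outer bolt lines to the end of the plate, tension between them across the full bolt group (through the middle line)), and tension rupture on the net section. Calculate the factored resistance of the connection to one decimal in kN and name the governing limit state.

1323.0 kN (net-section rupture governs)

Bolt shear: A_b = π(24)²/4 = 452.39 mm². φR_n = 0.75 × 469 × 452.39 × 9 × 1 = 1432.2 kN.
Bearing (16 mm plate, F_u = 450 MPa): end bolts L_c = 57 − 27/2 = 43.5, R_n = min(1.2×43.5×16×450, 2.4×24×16×450) = 375.84 kN/bolt; interior L_c = 69 − 27 = 42, R_n = 362.88 kN/bolt. φR_n = 0.75 × (3×375.84 + 6×362.88) = 2478.6 kN.
Block shear: shear path 2×[57+2×69] = 2×195 mm, A_gv = 6240, A_nv = 2×(195 − 2.5×29)×16 = 3920 mm²; tension across gage: (174 − 2×29)×16 = 1856 mm². R_n = min(0.6×450×3920, 0.6×345×6240) + 1.0×450×1856 = min(1058.4, 1291.7) + 835.2 = 1893.6 kN. φR_n = 0.75 × 1893.6 = 1420.2 kN.
Tension rupture (net): A_n = (332 − 3×29)×16 = 3920 mm² (U = 1.0, A_e = A_n). φR_n = 0.75 × 450 × 3920 = 1323.0 kN.
Governing: min(1432.2, 2478.6, 1420.2, 1323.0) = 1323.0 kN → net-section rupture.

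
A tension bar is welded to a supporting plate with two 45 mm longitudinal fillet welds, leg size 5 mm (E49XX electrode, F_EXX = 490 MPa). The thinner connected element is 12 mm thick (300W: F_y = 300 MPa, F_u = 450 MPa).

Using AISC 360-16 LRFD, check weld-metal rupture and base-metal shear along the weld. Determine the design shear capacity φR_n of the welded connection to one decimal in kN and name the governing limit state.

Weld metal: throat = 0.707×5 = 3.535 mm, L = 2×45 = 90 mm. φR_n = 0.75 × 0.6 × 490 × 3.535 × 90 = 70.2 kN.
Base metal shear (12 mm plate): yield φR_n = 1.0×0.6×300×12×90 = 194.4 kN; rupture φR_n = 0.75×0.6×450×12×90 = 218.7 kN; take 194.4 kN (yield).
Governing: min(70.2, 194.4) = 70.2 kN → weld metal.

70.2 kN (weld metal governs)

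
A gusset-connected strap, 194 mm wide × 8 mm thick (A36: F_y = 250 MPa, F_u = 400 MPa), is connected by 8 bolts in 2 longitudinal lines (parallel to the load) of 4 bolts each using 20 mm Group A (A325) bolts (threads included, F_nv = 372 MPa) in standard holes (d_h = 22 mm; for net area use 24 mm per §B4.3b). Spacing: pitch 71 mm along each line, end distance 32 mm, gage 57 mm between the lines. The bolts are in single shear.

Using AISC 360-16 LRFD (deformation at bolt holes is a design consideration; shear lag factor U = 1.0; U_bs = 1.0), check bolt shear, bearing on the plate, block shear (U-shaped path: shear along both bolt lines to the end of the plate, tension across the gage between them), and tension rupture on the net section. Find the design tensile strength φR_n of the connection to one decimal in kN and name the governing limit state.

Bolt shear: A_b = π(20)²/4 = 314.16 mm². φR_n = 0.75 × 372 × 314.16 × 8 × 1 = 701.2 kN.
Bearing (8 mm plate, F_u = 400 MPa): end bolts L_c = 32 − 22/2 = 21, R_n = min(1.2×21×8×400, 2.4×20×8×400) = 80.64 kN/bolt; interior L_c = 71 − 22 = 49, R_n = 153.6 kN/bolt. φR_n = 0.75 × (2×80.64 + 6×153.6) = 812.2 kN.
Block shear: shear path 2×[32+3×71] = 2×245 mm, A_gv = 3920, A_nv = 2×(245 − 3.5×24)×8 = 2576 mm²; tension across gage: (57 − 1×24)×8 = 264 mm². R_n = min(0.6×400×2576, 0.6×250×3920) + 1.0×400×264 = min(618.24, 588) + 105.6 = 693.6 kN. φR_n = 0.75 × 693.6 = 520.2 kN.
Tension rupture (net): A_n = (194 − 2×24)×8 = 1168 mm² (U = 1.0, A_e = A_n). φR_n = 0.75 × 400 × 1168 = 350.4 kN.
Governing: min(701.2, 812.2, 520.2, 350.4) = 350.4 kN → net-section rupture.

350.4 kN (net-section rupture governs)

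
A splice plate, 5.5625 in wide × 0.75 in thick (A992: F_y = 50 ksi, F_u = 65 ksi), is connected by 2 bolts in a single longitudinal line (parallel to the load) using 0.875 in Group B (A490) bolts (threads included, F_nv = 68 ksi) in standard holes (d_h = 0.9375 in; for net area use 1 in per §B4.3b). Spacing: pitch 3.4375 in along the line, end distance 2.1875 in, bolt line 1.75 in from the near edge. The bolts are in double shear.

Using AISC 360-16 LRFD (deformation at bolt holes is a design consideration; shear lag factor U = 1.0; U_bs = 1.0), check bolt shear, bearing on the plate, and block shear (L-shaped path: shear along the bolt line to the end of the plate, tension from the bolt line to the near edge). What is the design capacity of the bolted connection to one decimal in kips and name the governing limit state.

122.7 kips (bolt shear governs)

Bolt shear: A_b = π(0.875)²/4 = 0.60132 in². φR_n = 0.75 × 68 × 0.60132 × 2 × 2 = 122.7 kips.
Bearing (0.75 in plate, F_u = 65 ksi): end bolts L_c = 2.1875 − 0.9375/2 = 1.71875, R_n = min(1.2×1.71875×0.75×65, 2.4×0.875×0.75×65) = 100.55 kips/bolt; interior L_c = 3.4375 − 0.9375 = 2.5, R_n = 102.38 kips/bolt. φR_n = 0.75 × (1×100.55 + 1×102.38) = 152.2 kips.
Block shear: shear path 1×[2.1875+1×3.4375] = 1×5.625 in, A_gv = 4.2188, A_nv = 1×(5.625 − 1.5×1)×0.75 = 3.0938 in²; tension to near edge: (1.75 − 0.5×1)×0.75 = 0.9375 in². R_n = min(0.6×65×3.0938, 0.6×50×4.2188) + 1.0×65×0.9375 = min(120.66, 126.56) + 60.938 = 181.6 kips. φR_n = 0.75 × 181.6 = 136.2 kips.
Governing: min(122.7, 152.2, 136.2) = 122.7 kips → bolt shear.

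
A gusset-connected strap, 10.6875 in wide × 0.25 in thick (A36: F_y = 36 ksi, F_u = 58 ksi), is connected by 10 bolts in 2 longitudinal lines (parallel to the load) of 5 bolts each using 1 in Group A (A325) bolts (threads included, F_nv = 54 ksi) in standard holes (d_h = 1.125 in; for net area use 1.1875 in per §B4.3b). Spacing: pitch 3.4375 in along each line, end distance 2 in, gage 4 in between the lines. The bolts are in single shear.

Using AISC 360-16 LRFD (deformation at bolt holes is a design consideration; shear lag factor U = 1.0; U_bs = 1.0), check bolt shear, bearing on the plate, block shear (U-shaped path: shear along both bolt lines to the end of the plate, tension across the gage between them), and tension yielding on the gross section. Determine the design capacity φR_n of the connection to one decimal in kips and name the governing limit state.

86.6 kips (gross-section yield governs)

Bolt shear: A_b = π(1)²/4 = 0.7854 in². φR_n = 0.75 × 54 × 0.7854 × 10 × 1 = 318.1 kips.
Bearing (0.25 in plate, F_u = 58 ksi): end bolts L_c = 2 − 1.125/2 = 1.4375, R_n = min(1.2×1.4375×0.25×58, 2.4×1×0.25×58) = 25.013 kips/bolt; interior L_c = 3.4375 − 1.125 = 2.3125, R_n = 34.8 kips/bolt. φR_n = 0.75 × (2×25.013 + 8×34.8) = 246.3 kips.
Block shear: shear path 2×[2+4×3.4375] = 2×15.75 in, A_gv = 7.875, A_nv = 2×(15.75 − 4.5×1.1875)×0.25 = 5.2031 in²; tension across gage: (4 − 1×1.1875)×0.25 = 0.70313 in². R_n = min(0.6×58×5.2031, 0.6×36×7.875) + 1.0×58×0.70313 = min(181.07, 170.1) + 40.782 = 210.88 kips. φR_n = 0.75 × 210.88 = 158.2 kips.
Tension yield (gross): A_g = 10.6875×0.25 = 2.6719 in². φR_n = 0.90 × 36 × 2.6719 = 86.6 kips.
Governing: min(318.1, 246.3, 158.2, 86.6) = 86.6 kips → gross-section yield.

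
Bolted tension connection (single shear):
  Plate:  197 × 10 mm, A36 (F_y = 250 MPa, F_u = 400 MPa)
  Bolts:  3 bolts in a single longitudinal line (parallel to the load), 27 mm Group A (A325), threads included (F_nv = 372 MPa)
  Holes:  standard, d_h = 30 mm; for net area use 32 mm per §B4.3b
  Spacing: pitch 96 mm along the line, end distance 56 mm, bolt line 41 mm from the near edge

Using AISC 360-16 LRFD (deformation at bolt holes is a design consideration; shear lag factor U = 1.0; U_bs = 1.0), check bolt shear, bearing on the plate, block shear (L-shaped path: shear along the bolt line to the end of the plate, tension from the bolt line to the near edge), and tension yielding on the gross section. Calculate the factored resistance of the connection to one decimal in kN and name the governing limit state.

Bolt shear: A_b = π(27)²/4 = 572.56 mm². φR_n = 0.75 × 372 × 572.56 × 3 × 1 = 479.2 kN.
Bearing (10 mm plate, F_u = 400 MPa): end bolts L_c = 56 − 30/2 = 41, R_n = min(1.2×41×10×400, 2.4×27×10×400) = 196.8 kN/bolt; interior L_c = 96 − 30 = 66, R_n = 259.2 kN/bolt. φR_n = 0.75 × (1×196.8 + 2×259.2) = 536.4 kN.
Block shear: shear path 1×[56+2×96] = 1×248 mm, A_gv = 2480, A_nv = 1×(248 − 2.5×32)×10 = 1680 mm²; tension to near edge: (41 − 0.5×32)×10 = 250 mm². R_n = min(0.6×400×1680, 0.6×250×2480) + 1.0×400×250 = min(403.2, 372) + 100 = 472 kN. φR_n = 0.75 × 472 = 354.0 kN.
Tension yield (gross): A_g = 197×10 = 1970 mm². φR_n = 0.90 × 250 × 1970 = 443.3 kN.
Governing: min(479.2, 536.4, 354.0, 443.3) = 354.0 kN → block shear.

354.0 kN (block shear governs)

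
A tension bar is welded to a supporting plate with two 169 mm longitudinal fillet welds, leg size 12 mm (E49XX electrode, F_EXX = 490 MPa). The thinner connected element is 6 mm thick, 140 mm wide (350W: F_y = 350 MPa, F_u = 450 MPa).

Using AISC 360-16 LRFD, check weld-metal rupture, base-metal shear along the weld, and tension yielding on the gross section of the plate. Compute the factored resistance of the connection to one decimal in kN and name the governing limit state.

Weld metal: throat = 0.707×12 = 8.484 mm, L = 2×169 = 338 mm. φR_n = 0.75 × 0.6 × 490 × 8.484 × 338 = 632.3 kN.
Base metal shear (6 mm plate): yield φR_n = 1.0×0.6×350×6×338 = 425.9 kN; rupture φR_n = 0.75×0.6×450×6×338 = 410.7 kN; take 410.7 kN (rupture).
Tension yield (gross): A_g = 140×6 = 840 mm². φR_n = 0.90 × 350 × 840 = 264.6 kN.
Governing: min(632.3, 410.7, 264.6) = 264.6 kN → gross-section yield.

264.6 kN (gross-section yield governs)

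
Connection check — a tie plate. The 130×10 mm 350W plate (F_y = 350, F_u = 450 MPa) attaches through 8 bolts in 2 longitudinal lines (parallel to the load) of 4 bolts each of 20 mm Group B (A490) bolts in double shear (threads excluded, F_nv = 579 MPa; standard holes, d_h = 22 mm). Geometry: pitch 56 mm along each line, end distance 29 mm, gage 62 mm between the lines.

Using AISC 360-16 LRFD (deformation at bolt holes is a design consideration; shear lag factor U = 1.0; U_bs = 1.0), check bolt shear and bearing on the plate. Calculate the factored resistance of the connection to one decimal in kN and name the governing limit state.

972.0 kN (bearing governs)

Bolt shear: A_b = π(20)²/4 = 314.16 mm². φR_n = 0.75 × 579 × 314.16 × 8 × 2 = 2182.8 kN.
Bearing (10 mm plate, F_u = 450 MPa): end bolts L_c = 29 − 22/2 = 18, R_n = min(1.2×18×10×450, 2.4×20×10×450) = 97.2 kN/bolt; interior L_c = 56 − 22 = 34, R_n = 183.6 kN/bolt. φR_n = 0.75 × (2×97.2 + 6×183.6) = 972.0 kN.
Governing: min(2182.8, 972.0) = 972.0 kN → bearing.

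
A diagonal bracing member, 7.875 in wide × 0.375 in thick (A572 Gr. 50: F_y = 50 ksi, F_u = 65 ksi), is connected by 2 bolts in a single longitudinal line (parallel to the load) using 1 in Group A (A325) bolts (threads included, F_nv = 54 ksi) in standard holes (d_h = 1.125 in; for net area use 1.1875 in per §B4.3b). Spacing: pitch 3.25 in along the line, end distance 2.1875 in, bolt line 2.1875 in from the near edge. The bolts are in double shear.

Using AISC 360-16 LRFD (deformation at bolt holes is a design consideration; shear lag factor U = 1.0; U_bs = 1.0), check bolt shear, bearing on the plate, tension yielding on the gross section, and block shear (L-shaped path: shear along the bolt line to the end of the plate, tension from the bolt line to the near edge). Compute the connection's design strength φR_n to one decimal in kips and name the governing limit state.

Bolt shear: A_b = π(1)²/4 = 0.7854 in². φR_n = 0.75 × 54 × 0.7854 × 2 × 2 = 127.2 kips.
Bearing (0.375 in plate, F_u = 65 ksi): end bolts L_c = 2.1875 − 1.125/2 = 1.625, R_n = min(1.2×1.625×0.375×65, 2.4×1×0.375×65) = 47.531 kips/bolt; interior L_c = 3.25 − 1.125 = 2.125, R_n = 58.5 kips/bolt. φR_n = 0.75 × (1×47.531 + 1×58.5) = 79.5 kips.
Tension yield (gross): A_g = 7.875×0.375 = 2.9531 in². φR_n = 0.90 × 50 × 2.9531 = 132.9 kips.
Block shear: shear path 1×[2.1875+1×3.25] = 1×5.4375 in, A_gv = 2.0391, A_nv = 1×(5.4375 − 1.5×1.1875)×0.375 = 1.3711 in²; tension to near edge: (2.1875 − 0.5×1.1875)×0.375 = 0.59766 in². R_n = min(0.6×65×1.3711, 0.6×50×2.0391) + 1.0×65×0.59766 = min(53.473, 61.173) + 38.848 = 92.321 kips. φR_n = 0.75 × 92.321 = 69.2 kips.
Governing: min(127.2, 79.5, 132.9, 69.2) = 69.2 kips → block shear.

69.2 kips (block shear governs)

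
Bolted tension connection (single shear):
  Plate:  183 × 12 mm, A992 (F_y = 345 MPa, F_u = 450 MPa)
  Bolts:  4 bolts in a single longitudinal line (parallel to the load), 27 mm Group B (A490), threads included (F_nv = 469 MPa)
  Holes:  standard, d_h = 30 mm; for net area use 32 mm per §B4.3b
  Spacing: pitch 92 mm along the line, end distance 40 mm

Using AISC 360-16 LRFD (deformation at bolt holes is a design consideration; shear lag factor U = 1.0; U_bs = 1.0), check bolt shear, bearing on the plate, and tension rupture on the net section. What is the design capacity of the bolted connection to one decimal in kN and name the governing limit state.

611.6 kN (net-section rupture governs)

Bolt shear: A_b = π(27)²/4 = 572.56 mm². φR_n = 0.75 × 469 × 572.56 × 4 × 1 = 805.6 kN.
Bearing (12 mm plate, F_u = 450 MPa): end bolts L_c = 40 − 30/2 = 25, R_n = min(1.2×25×12×450, 2.4×27×12×450) = 162 kN/bolt; interior L_c = 92 − 30 = 62, R_n = 349.92 kN/bolt. φR_n = 0.75 × (1×162 + 3×349.92) = 908.8 kN.
Tension rupture (net): A_n = (183 − 1×32)×12 = 1812 mm² (U = 1.0, A_e = A_n). φR_n = 0.75 × 450 × 1812 = 611.6 kN.
Governing: min(805.6, 908.8, 611.6) = 611.6 kN → net-section rupture.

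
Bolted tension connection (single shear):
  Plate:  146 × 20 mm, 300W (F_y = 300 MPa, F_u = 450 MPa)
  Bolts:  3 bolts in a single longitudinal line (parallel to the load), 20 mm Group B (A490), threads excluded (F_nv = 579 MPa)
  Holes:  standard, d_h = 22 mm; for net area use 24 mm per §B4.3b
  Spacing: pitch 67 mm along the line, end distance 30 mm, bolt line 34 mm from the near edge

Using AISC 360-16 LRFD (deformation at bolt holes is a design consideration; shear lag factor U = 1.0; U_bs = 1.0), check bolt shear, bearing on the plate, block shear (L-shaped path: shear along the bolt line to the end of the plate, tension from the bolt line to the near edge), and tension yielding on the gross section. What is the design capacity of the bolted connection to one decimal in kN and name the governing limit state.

409.3 kN (bolt shear governs)

Bolt shear: A_b = π(20)²/4 = 314.16 mm². φR_n = 0.75 × 579 × 314.16 × 3 × 1 = 409.3 kN.
Bearing (20 mm plate, F_u = 450 MPa): end bolts L_c = 30 − 22/2 = 19, R_n = min(1.2×19×20×450, 2.4×20×20×450) = 205.2 kN/bolt; interior L_c = 67 − 22 = 45, R_n = 432 kN/bolt. φR_n = 0.75 × (1×205.2 + 2×432) = 801.9 kN.
Block shear: shear path 1×[30+2×67] = 1×164 mm, A_gv = 3280, A_nv = 1×(164 − 2.5×24)×20 = 2080 mm²; tension to near edge: (34 − 0.5×24)×20 = 440 mm². R_n = min(0.6×450×2080, 0.6×300×3280) + 1.0×450×440 = min(561.6, 590.4) + 198 = 759.6 kN. φR_n = 0.75 × 759.6 = 569.7 kN.
Tension yield (gross): A_g = 146×20 = 2920 mm². φR_n = 0.90 × 300 × 2920 = 788.4 kN.
Governing: min(409.3, 801.9, 569.7, 788.4) = 409.3 kN → bolt shear.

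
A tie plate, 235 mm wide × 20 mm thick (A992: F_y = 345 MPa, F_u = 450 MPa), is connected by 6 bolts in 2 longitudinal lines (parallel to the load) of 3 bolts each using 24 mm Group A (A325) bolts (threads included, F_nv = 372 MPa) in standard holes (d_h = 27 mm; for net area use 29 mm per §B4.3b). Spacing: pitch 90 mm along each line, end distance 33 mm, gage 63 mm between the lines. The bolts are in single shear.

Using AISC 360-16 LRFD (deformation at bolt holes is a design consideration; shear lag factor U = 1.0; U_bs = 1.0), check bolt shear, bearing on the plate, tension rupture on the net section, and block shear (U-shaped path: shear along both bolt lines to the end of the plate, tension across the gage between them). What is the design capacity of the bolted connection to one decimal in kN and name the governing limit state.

Bolt shear: A_b = π(24)²/4 = 452.39 mm². φR_n = 0.75 × 372 × 452.39 × 6 × 1 = 757.3 kN.
Bearing (20 mm plate, F_u = 450 MPa): end bolts L_c = 33 − 27/2 = 19.5, R_n = min(1.2×19.5×20×450, 2.4×24×20×450) = 210.6 kN/bolt; interior L_c = 90 − 27 = 63, R_n = 518.4 kN/bolt. φR_n = 0.75 × (2×210.6 + 4×518.4) = 1871.1 kN.
Tension rupture (net): A_n = (235 − 2×29)×20 = 3540 mm² (U = 1.0, A_e = A_n). φR_n = 0.75 × 450 × 3540 = 1194.8 kN.
Block shear: shear path 2×[33+2×90] = 2×213 mm, A_gv = 8520, A_nv = 2×(213 − 2.5×29)×20 = 5620 mm²; tension across gage: (63 − 1×29)×20 = 680 mm². R_n = min(0.6×450×5620, 0.6×345×8520) + 1.0×450×680 = min(1517.4, 1763.6) + 306 = 1823.4 kN. φR_n = 0.75 × 1823.4 = 1367.6 kN.
Governing: min(757.3, 1871.1, 1194.8, 1367.6) = 757.3 kN → bolt shear.

757.3 kN (bolt shear governs)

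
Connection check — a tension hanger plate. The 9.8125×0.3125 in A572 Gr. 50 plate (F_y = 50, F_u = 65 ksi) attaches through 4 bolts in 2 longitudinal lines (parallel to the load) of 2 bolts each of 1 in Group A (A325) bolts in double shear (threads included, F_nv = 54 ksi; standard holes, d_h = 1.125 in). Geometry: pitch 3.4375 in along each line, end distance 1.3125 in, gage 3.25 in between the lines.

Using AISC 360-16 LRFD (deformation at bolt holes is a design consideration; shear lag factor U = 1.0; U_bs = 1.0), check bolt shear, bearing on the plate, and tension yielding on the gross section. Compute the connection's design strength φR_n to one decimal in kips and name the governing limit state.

100.5 kips (bearing governs)

Bolt shear: A_b = π(1)²/4 = 0.7854 in². φR_n = 0.75 × 54 × 0.7854 × 4 × 2 = 254.5 kips.
Bearing (0.3125 in plate, F_u = 65 ksi): end bolts L_c = 1.3125 − 1.125/2 = 0.75, R_n = min(1.2×0.75×0.3125×65, 2.4×1×0.3125×65) = 18.281 kips/bolt; interior L_c = 3.4375 − 1.125 = 2.3125, R_n = 48.75 kips/bolt. φR_n = 0.75 × (2×18.281 + 2×48.75) = 100.5 kips.
Tension yield (gross): A_g = 9.8125×0.3125 = 3.0664 in². φR_n = 0.90 × 50 × 3.0664 = 138.0 kips.
Governing: min(254.5, 100.5, 138.0) = 100.5 kips → bearing.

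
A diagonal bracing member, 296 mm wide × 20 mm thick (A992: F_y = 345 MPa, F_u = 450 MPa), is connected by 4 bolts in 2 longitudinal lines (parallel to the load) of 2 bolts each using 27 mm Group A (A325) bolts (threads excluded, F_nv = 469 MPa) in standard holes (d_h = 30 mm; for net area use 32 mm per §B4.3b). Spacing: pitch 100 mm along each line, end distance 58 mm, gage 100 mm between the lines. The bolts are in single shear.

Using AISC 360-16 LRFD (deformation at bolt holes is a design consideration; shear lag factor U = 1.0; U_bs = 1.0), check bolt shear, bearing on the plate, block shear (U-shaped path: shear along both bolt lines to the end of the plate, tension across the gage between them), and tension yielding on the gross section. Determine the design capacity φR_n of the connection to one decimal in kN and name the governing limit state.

805.6 kN (bolt shear governs)

Bolt shear: A_b = π(27)²/4 = 572.56 mm². φR_n = 0.75 × 469 × 572.56 × 4 × 1 = 805.6 kN.
Bearing (20 mm plate, F_u = 450 MPa): end bolts L_c = 58 − 30/2 = 43, R_n = min(1.2×43×20×450, 2.4×27×20×450) = 464.4 kN/bolt; interior L_c = 100 − 30 = 70, R_n = 583.2 kN/bolt. φR_n = 0.75 × (2×464.4 + 2×583.2) = 1571.4 kN.
Block shear: shear path 2×[58+1×100] = 2×158 mm, A_gv = 6320, A_nv = 2×(158 − 1.5×32)×20 = 4400 mm²; tension across gage: (100 − 1×32)×20 = 1360 mm². R_n = min(0.6×450×4400, 0.6×345×6320) + 1.0×450×1360 = min(1188, 1308.2) + 612 = 1800 kN. φR_n = 0.75 × 1800 = 1350.0 kN.
Tension yield (gross): A_g = 296×20 = 5920 mm². φR_n = 0.90 × 345 × 5920 = 1838.2 kN.
Governing: min(805.6, 1571.4, 1350.0, 1838.2) = 805.6 kN → bolt shear.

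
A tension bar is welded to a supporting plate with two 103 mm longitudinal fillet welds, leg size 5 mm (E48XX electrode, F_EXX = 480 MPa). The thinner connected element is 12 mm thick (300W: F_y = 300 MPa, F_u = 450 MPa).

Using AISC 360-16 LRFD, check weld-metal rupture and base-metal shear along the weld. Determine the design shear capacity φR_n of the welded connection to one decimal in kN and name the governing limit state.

157.3 kN (weld metal governs)

Weld metal: throat = 0.707×5 = 3.535 mm, L = 2×103 = 206 mm. φR_n = 0.75 × 0.6 × 480 × 3.535 × 206 = 157.3 kN.
Base metal shear (12 mm plate): yield φR_n = 1.0×0.6×300×12×206 = 445.0 kN; rupture φR_n = 0.75×0.6×450×12×206 = 500.6 kN; take 445.0 kN (yield).
Governing: min(157.3, 445.0) = 157.3 kN → weld metal.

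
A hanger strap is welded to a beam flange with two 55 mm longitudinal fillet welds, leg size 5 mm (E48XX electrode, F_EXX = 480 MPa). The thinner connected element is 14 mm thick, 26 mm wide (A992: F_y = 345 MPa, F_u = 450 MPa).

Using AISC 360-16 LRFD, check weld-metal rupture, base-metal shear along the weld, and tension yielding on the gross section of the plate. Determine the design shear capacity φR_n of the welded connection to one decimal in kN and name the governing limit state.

84.0 kN (weld metal governs)

Weld metal: throat = 0.707×5 = 3.535 mm, L = 2×55 = 110 mm. φR_n = 0.75 × 0.6 × 480 × 3.535 × 110 = 84.0 kN.
Base metal shear (14 mm plate): yield φR_n = 1.0×0.6×345×14×110 = 318.8 kN; rupture φR_n = 0.75×0.6×450×14×110 = 311.9 kN; take 311.9 kN (rupture).
Tension yield (gross): A_g = 26×14 = 364 mm². φR_n = 0.90 × 345 × 364 = 113.0 kN.
Governing: min(84.0, 311.9, 113.0) = 84.0 kN → weld metal.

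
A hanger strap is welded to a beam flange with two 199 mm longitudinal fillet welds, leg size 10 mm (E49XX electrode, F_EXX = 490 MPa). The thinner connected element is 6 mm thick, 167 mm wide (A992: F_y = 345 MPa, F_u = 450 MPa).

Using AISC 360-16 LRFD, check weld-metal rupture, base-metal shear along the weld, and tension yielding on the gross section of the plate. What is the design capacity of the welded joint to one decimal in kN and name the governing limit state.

Weld metal: throat = 0.707×10 = 7.07 mm, L = 2×199 = 398 mm. φR_n = 0.75 × 0.6 × 490 × 7.07 × 398 = 620.5 kN.
Base metal shear (6 mm plate): yield φR_n = 1.0×0.6×345×6×398 = 494.3 kN; rupture φR_n = 0.75×0.6×450×6×398 = 483.6 kN; take 483.6 kN (rupture).
Tension yield (gross): A_g = 167×6 = 1002 mm². φR_n = 0.90 × 345 × 1002 = 311.1 kN.
Governing: min(620.5, 483.6, 311.1) = 311.1 kN → gross-section yield.

311.1 kN (gross-section yield governs)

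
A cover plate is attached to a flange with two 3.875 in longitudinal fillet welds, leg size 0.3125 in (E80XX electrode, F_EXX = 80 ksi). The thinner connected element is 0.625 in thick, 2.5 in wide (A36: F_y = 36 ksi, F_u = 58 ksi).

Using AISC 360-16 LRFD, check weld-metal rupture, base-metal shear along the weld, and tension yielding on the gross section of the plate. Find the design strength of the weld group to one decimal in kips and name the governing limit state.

50.6 kips (gross-section yield governs)

Weld metal: throat = 0.707×0.3125 = 0.22094 in, L = 2×3.875 = 7.75 in. φR_n = 0.75 × 0.6 × 80 × 0.22094 × 7.75 = 61.6 kips.
Base metal shear (0.625 in plate): yield φR_n = 1.0×0.6×36×0.625×7.75 = 104.6 kips; rupture φR_n = 0.75×0.6×58×0.625×7.75 = 126.4 kips; take 104.6 kips (yield).
Tension yield (gross): A_g = 2.5×0.625 = 1.5625 in². φR_n = 0.90 × 36 × 1.5625 = 50.6 kips.
Governing: min(61.6, 104.6, 50.6) = 50.6 kips → gross-section yield.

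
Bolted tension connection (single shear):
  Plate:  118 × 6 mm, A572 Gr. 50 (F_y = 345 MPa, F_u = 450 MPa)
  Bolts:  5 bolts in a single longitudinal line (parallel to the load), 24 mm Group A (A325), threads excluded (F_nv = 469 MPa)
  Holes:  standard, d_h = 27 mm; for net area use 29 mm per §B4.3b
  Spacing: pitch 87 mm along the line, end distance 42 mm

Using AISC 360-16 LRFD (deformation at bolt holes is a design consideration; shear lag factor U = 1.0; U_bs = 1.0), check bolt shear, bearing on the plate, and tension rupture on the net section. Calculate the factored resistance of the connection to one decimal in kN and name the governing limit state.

Bolt shear: A_b = π(24)²/4 = 452.39 mm². φR_n = 0.75 × 469 × 452.39 × 5 × 1 = 795.6 kN.
Bearing (6 mm plate, F_u = 450 MPa): end bolts L_c = 42 − 27/2 = 28.5, R_n = min(1.2×28.5×6×450, 2.4×24×6×450) = 92.34 kN/bolt; interior L_c = 87 − 27 = 60, R_n = 155.52 kN/bolt. φR_n = 0.75 × (1×92.34 + 4×155.52) = 535.8 kN.
Tension rupture (net): A_n = (118 − 1×29)×6 = 534 mm² (U = 1.0, A_e = A_n). φR_n = 0.75 × 450 × 534 = 180.2 kN.
Governing: min(795.6, 535.8, 180.2) = 180.2 kN → net-section rupture.

180.2 kN (net-section rupture governs)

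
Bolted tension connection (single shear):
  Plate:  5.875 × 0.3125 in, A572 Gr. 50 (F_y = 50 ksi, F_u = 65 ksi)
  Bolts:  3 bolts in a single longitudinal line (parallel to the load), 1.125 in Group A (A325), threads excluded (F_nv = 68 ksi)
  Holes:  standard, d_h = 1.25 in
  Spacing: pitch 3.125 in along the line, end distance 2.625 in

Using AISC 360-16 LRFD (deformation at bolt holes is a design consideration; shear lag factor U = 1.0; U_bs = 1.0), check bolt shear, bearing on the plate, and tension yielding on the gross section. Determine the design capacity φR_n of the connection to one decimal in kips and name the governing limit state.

82.6 kips (gross-section yield governs)

Bolt shear: A_b = π(1.125)²/4 = 0.99402 in². φR_n = 0.75 × 68 × 0.99402 × 3 × 1 = 152.1 kips.
Bearing (0.3125 in plate, F_u = 65 ksi): end bolts L_c = 2.625 − 1.25/2 = 2, R_n = min(1.2×2×0.3125×65, 2.4×1.125×0.3125×65) = 48.75 kips/bolt; interior L_c = 3.125 − 1.25 = 1.875, R_n = 45.703 kips/bolt. φR_n = 0.75 × (1×48.75 + 2×45.703) = 105.1 kips.
Tension yield (gross): A_g = 5.875×0.3125 = 1.8359 in². φR_n = 0.90 × 50 × 1.8359 = 82.6 kips.
Governing: min(152.1, 105.1, 82.6) = 82.6 kips → gross-section yield.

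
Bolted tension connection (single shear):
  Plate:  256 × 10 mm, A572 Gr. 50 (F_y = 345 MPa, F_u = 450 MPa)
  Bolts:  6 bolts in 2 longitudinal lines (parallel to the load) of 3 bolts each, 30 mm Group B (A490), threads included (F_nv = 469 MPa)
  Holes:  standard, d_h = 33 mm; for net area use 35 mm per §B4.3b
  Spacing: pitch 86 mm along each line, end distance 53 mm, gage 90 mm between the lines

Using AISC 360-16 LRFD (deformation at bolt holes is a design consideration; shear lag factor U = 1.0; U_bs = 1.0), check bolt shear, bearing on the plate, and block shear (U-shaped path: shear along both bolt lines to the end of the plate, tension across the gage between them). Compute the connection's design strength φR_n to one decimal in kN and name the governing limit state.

742.5 kN (block shear governs)

Bolt shear: A_b = π(30)²/4 = 706.86 mm². φR_n = 0.75 × 469 × 706.86 × 6 × 1 = 1491.8 kN.
Bearing (10 mm plate, F_u = 450 MPa): end bolts L_c = 53 − 33/2 = 36.5, R_n = min(1.2×36.5×10×450, 2.4×30×10×450) = 197.1 kN/bolt; interior L_c = 86 − 33 = 53, R_n = 286.2 kN/bolt. φR_n = 0.75 × (2×197.1 + 4×286.2) = 1154.3 kN.
Block shear: shear path 2×[53+2×86] = 2×225 mm, A_gv = 4500, A_nv = 2×(225 − 2.5×35)×10 = 2750 mm²; tension across gage: (90 − 1×35)×10 = 550 mm². R_n = min(0.6×450×2750, 0.6×345×4500) + 1.0×450×550 = min(742.5, 931.5) + 247.5 = 990 kN. φR_n = 0.75 × 990 = 742.5 kN.
Governing: min(1491.8, 1154.3, 742.5) = 742.5 kN → block shear.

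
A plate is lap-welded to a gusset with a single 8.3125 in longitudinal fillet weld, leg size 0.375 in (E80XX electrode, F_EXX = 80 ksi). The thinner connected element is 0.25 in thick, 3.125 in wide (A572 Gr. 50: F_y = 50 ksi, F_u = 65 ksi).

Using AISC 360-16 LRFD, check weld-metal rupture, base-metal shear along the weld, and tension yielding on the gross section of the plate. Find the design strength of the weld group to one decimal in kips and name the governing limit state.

35.2 kips (gross-section yield governs)

Weld metal: throat = 0.707×0.375 = 0.26513 in, L = 8.3125 in. φR_n = 0.75 × 0.6 × 80 × 0.26513 × 8.3125 = 79.3 kips.
Base metal shear (0.25 in plate): yield φR_n = 1.0×0.6×50×0.25×8.3125 = 62.3 kips; rupture φR_n = 0.75×0.6×65×0.25×8.3125 = 60.8 kips; take 60.8 kips (rupture).
Tension yield (gross): A_g = 3.125×0.25 = 0.78125 in². φR_n = 0.90 × 50 × 0.78125 = 35.2 kips.
Governing: min(79.3, 60.8, 35.2) = 35.2 kips → gross-section yield.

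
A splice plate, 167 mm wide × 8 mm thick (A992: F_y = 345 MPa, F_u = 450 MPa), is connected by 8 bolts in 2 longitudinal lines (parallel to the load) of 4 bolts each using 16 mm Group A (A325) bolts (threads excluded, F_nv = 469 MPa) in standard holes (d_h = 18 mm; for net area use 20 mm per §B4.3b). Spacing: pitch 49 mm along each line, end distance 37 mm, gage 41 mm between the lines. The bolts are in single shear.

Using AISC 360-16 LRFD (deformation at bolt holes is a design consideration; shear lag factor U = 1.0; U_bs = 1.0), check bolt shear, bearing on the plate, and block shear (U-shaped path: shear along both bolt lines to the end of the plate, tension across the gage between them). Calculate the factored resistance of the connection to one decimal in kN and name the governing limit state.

426.1 kN (block shear governs)

Bolt shear: A_b = π(16)²/4 = 201.06 mm². φR_n = 0.75 × 469 × 201.06 × 8 × 1 = 565.8 kN.
Bearing (8 mm plate, F_u = 450 MPa): end bolts L_c = 37 − 18/2 = 28, R_n = min(1.2×28×8×450, 2.4×16×8×450) = 120.96 kN/bolt; interior L_c = 49 − 18 = 31, R_n = 133.92 kN/bolt. φR_n = 0.75 × (2×120.96 + 6×133.92) = 784.1 kN.
Block shear: shear path 2×[37+3×49] = 2×184 mm, A_gv = 2944, A_nv = 2×(184 − 3.5×20)×8 = 1824 mm²; tension across gage: (41 − 1×20)×8 = 168 mm². R_n = min(0.6×450×1824, 0.6×345×2944) + 1.0×450×168 = min(492.48, 609.41) + 75.6 = 568.08 kN. φR_n = 0.75 × 568.08 = 426.1 kN.
Governing: min(565.8, 784.1, 426.1) = 426.1 kN → block shear.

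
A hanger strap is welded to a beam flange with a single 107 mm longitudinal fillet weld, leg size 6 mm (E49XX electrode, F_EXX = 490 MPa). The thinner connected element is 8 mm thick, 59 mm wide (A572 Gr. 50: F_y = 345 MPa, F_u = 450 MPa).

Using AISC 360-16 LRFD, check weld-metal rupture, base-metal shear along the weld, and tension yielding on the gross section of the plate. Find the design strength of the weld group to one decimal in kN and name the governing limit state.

100.1 kN (weld metal governs)

Weld metal: throat = 0.707×6 = 4.242 mm, L = 107 mm. φR_n = 0.75 × 0.6 × 490 × 4.242 × 107 = 100.1 kN.
Base metal shear (8 mm plate): yield φR_n = 1.0×0.6×345×8×107 = 177.2 kN; rupture φR_n = 0.75×0.6×450×8×107 = 173.3 kN; take 173.3 kN (rupture).
Tension yield (gross): A_g = 59×8 = 472 mm². φR_n = 0.90 × 345 × 472 = 146.6 kN.
Governing: min(100.1, 173.3, 146.6) = 100.1 kN → weld metal.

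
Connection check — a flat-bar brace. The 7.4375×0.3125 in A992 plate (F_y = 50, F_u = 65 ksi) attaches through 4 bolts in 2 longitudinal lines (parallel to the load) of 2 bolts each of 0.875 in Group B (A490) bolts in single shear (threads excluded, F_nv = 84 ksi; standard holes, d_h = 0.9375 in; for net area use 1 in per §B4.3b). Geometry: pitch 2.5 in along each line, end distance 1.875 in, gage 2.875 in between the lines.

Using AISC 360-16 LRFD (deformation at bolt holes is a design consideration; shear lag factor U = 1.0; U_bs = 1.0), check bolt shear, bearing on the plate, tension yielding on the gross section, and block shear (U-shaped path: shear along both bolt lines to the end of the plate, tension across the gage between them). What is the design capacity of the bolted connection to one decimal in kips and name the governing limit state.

81.1 kips (block shear governs)

Bolt shear: A_b = π(0.875)²/4 = 0.60132 in². φR_n = 0.75 × 84 × 0.60132 × 4 × 1 = 151.5 kips.
Bearing (0.3125 in plate, F_u = 65 ksi): end bolts L_c = 1.875 − 0.9375/2 = 1.40625, R_n = min(1.2×1.40625×0.3125×65, 2.4×0.875×0.3125×65) = 34.277 kips/bolt; interior L_c = 2.5 − 0.9375 = 1.5625, R_n = 38.086 kips/bolt. φR_n = 0.75 × (2×34.277 + 2×38.086) = 108.5 kips.
Tension yield (gross): A_g = 7.4375×0.3125 = 2.3242 in². φR_n = 0.90 × 50 × 2.3242 = 104.6 kips.
Block shear: shear path 2×[1.875+1×2.5] = 2×4.375 in, A_gv = 2.7344, A_nv = 2×(4.375 − 1.5×1)×0.3125 = 1.7969 in²; tension across gage: (2.875 − 1×1)×0.3125 = 0.58594 in². R_n = min(0.6×65×1.7969, 0.6×50×2.7344) + 1.0×65×0.58594 = min(70.079, 82.032) + 38.086 = 108.17 kips. φR_n = 0.75 × 108.17 = 81.1 kips.
Governing: min(151.5, 108.5, 104.6, 81.1) = 81.1 kips → block shear.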